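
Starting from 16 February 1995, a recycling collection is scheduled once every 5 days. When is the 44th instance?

The 44th occurrence is 43 intervals after the first: 43 × 5 = 215 days after 16 February 1995.
February has 28 days — 12 days to the end of February leaves 203.
March has 31 days (172 left).
April has 30 days (142 left).
May has 31 days (111 left).
June has 30 days (81 left).
July has 31 days (50 left).
August has 31 days (19 left).
19 days into September → 19 September 1995.

19 September 1995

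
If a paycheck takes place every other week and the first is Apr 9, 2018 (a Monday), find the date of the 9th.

The 9th occurrence is 8 intervals after the first: 8 × 14 = 112 days after Apr 9, 2018.
Apr has 30 days — 21 days to the end of Apr leaves 91.
May has 31 days (60 left).
Jun has 30 days (30 left).
30 days into Jul → Jul 30, 2018.

Jul 30, 2018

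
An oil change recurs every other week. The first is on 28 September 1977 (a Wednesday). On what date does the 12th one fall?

1 March 1978

The 12th occurrence is 11 intervals after the first: 11 × 14 = 154 days after 28 September 1977.
September has 30 days — 2 days to the end of September leaves 152.
October has 31 days (121 left).
November has 30 days (91 left).
December has 31 days (60 left).
January has 31 days (29 left).
February has 28 days (1 left).
1 day into March → 1 March 1978.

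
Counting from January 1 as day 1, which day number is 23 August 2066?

235

Days in months before August: 31 + 28 + 31 + 30 + 31 + 30 + 31 = 212.
Plus 23 days into August → day 235.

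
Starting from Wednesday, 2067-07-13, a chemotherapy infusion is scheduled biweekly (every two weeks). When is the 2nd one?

The 2nd occurrence is 1 interval after the first: 1 × 14 = 14 days after 2067-07-13.
14 days later is 2067-07-27.

2067-07-27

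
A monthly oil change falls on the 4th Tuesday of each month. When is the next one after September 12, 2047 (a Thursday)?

September 24, 2047

September 2047 starts on a Sunday; its first Tuesday is the 3rd, so the 4th Tuesday is the 24th — September 24, 2047.
September 24, 2047 is after September 12, 2047, so that is the next one.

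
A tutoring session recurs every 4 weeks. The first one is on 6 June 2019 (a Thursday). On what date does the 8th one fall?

19 December 2019

The 8th occurrence is 7 intervals after the first: 7 × 28 = 196 days after 6 June 2019.
June has 30 days — 24 days to the end of June leaves 172.
July has 31 days (141 left).
August has 31 days (110 left).
September has 30 days (80 left).
October has 31 days (49 left).
November has 30 days (19 left).
19 days into December → 19 December 2019.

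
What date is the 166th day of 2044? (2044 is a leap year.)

January has 31 days (166 − 31 = 135 remain).
February has 29 days (135 − 29 = 106 remain).
March has 31 days (106 − 31 = 75 remain).
April has 30 days (75 − 30 = 45 remain).
May has 31 days (45 − 31 = 14 remain).
14 into June → June 14.

2044-06-14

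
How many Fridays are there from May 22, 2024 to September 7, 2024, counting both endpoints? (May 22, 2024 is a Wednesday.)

16

May 22, 2024 is a Wednesday; the first Friday on or after it is May 24, 2024 (2 days later).
From May 24, 2024 to September 7, 2024: 7 + 30 + 31 + 31 + 7 = 106 days (rest of May, June, July, August, September).
106 ÷ 7 = 15 full weeks with remainder 1, so 15 more Fridays after the first → 16.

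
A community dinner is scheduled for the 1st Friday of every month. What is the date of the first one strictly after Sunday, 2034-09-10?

September 2034 starts on a Friday, so its 1st Friday is 2034-09-01.
That is not after 2034-09-10, so look at October 2034.
October 2034 starts on a Sunday, so its 1st Friday is 2034-10-06 (5 days in).

2034-10-06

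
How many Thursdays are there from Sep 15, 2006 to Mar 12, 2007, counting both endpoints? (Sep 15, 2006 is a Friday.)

Sep 15, 2006 is a Friday; the first Thursday on or after it is Sep 21, 2006 (6 days later).
From Sep 21, 2006 to Mar 12, 2007: 9 + 31 + 30 + 31 + 31 + 28 + 12 = 172 days (rest of Sep, Oct, Nov, Dec, Jan, Feb, Mar).
172 ÷ 7 = 24 full weeks with remainder 4, so 24 more Thursdays after the first → 25.

25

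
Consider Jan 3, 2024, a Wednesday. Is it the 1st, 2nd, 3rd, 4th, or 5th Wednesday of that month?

1st

Day 3 falls in week ⌈3/7⌉ of the month.
Days 1–7 hold the 1st Wednesday, 8–14 the 2nd, 15–21 the 3rd, 22–28 the 4th, 29–31 the 5th.
3 is in the range for the 1st.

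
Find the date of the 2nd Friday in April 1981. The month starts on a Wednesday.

April 10, 1981

April 1981 begins on a Wednesday, so the first Friday is April 3 (2 days later).
The 2nd Friday is 1 weeks later: 3 + 7 = 10.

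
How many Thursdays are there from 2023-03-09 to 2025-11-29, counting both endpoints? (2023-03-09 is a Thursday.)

143

2023-03-09 is a Thursday; the first Thursday on or after it is 2023-03-09.
From 2023-03-09 to 2025-11-29: 297 + 366 + 333 = 996 days (rest of 2023, 2024, to 2025-11-29 in 2025).
996 ÷ 7 = 142 full weeks with remainder 2, so 142 more Thursdays after the first → 143.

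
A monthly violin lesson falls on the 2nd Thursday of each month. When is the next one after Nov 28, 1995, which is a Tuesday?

Dec 14, 1995

Nov 1995 starts on a Wednesday; its first Thursday is the 2nd, so the 2nd Thursday is the 9th — Nov 9, 1995.
That is not after Nov 28, 1995, so look at Dec 1995.
Dec 1995 starts on a Friday; its first Thursday is the 7th, so the 2nd Thursday is the 14th — Dec 14, 1995.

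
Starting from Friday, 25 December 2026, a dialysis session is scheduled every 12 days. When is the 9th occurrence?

The 9th occurrence is 8 intervals after the first: 8 × 12 = 96 days after 25 December 2026.
December has 31 days — 6 days to the end of December leaves 90.
January has 31 days (59 left).
February has 28 days (31 left).
31 days into March → 31 March 2027.

31 March 2027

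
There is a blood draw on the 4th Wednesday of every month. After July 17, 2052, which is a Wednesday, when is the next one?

July 2052 starts on a Monday; its first Wednesday is the 3rd, so the 4th Wednesday is the 24th — July 24, 2052.
July 24, 2052 is after July 17, 2052, so that is the next one.

July 24, 2052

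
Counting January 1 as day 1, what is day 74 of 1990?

1990-03-15

January has 31 days (74 − 31 = 43 remain).
February has 28 days (43 − 28 = 15 remain).
15 into March → March 15.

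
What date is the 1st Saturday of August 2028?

2028-08-05

August 2028 begins on a Tuesday, so the first Saturday is August 5 (4 days later).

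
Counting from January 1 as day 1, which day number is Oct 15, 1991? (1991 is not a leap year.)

Days in months before Oct: 31 + 28 + 31 + 30 + 31 + 30 + 31 + 31 + 30 = 273.
Plus 15 days into Oct → day 288.

288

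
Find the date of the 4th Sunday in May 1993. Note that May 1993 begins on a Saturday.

May 1993 begins on a Saturday, so the first Sunday is May 2 (1 day later).
The 4th Sunday is 3 weeks later: 2 + 21 = 23.

1993-05-23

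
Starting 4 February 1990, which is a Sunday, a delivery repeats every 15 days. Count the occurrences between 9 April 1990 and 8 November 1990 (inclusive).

Occurrences land 15·i days after 4 February 1990 for i = 0, 1, 2, …
9 April 1990 is 64 days after the start; 64 ÷ 15 = 4 remainder 4; since the remainder is 4, round up to i = 5. First occurrence in the window: #6 on 20 April 1990 (5×15 = 75 days in).
8 November 1990 is 277 days after the start; 277 ÷ 15 = 18 remainder 7. Last occurrence in the window: #19 on 1 November 1990.
Occurrences #6 through #19: 14 in total.

14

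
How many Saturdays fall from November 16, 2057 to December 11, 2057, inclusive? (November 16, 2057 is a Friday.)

4

November 16, 2057 is a Friday; the first Saturday on or after it is November 17, 2057 (1 day later).
From November 17, 2057 to December 11, 2057: 13 + 11 = 24 days (rest of November, December).
24 ÷ 7 = 3 full weeks with remainder 3, so 3 more Saturdays after the first → 4.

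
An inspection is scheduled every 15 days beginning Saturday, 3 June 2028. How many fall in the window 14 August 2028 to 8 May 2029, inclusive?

18

Occurrences land 15·i days after 3 June 2028 for i = 0, 1, 2, …
14 August 2028 is 72 days after the start; 72 ÷ 15 = 4 remainder 12; since the remainder is 12, round up to i = 5. First occurrence in the window: #6 on 17 August 2028 (5×15 = 75 days in).
8 May 2029 is 339 days after the start; 339 ÷ 15 = 22 remainder 9. Last occurrence in the window: #23 on 29 April 2029.
Occurrences #6 through #23: 18 in total.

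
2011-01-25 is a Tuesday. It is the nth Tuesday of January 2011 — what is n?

4th

Day 25 falls in week ⌈25/7⌉ of the month.
Days 1–7 hold the 1st Tuesday, 8–14 the 2nd, 15–21 the 3rd, 22–28 the 4th, 29–31 the 5th.
25 is in the range for the 4th.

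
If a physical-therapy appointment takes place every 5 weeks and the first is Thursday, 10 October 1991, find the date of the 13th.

3 December 1992

The 13th occurrence is 12 intervals after the first: 12 × 35 = 420 days after 10 October 1991.
October has 31 days — 21 days to the end of October leaves 399.
November has 30 days (369 left).
December has 31 days (338 left).
January has 31 days (307 left).
February has 29 days (278 left).
March has 31 days (247 left).
April has 30 days (217 left).
May has 31 days (186 left).
June has 30 days (156 left).
July has 31 days (125 left).
August has 31 days (94 left).
September has 30 days (64 left).
October has 31 days (33 left).
November has 30 days (3 left).
3 days into December → 3 December 1992.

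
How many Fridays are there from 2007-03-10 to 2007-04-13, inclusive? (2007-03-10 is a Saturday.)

5

2007-03-10 is a Saturday; the first Friday on or after it is 2007-03-16 (6 days later).
From 2007-03-16 to 2007-04-13: 15 + 13 = 28 days (rest of March, April).
28 ÷ 7 = 4 full weeks with remainder 0, so 4 more Fridays after the first → 5.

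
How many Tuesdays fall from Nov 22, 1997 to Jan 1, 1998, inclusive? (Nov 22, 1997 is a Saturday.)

6

Nov 22, 1997 is a Saturday; the first Tuesday on or after it is Nov 25, 1997 (3 days later).
From Nov 25, 1997 to Jan 1, 1998: 5 + 31 + 1 = 37 days (rest of Nov, Dec, Jan).
37 ÷ 7 = 5 full weeks with remainder 2, so 5 more Tuesdays after the first → 6.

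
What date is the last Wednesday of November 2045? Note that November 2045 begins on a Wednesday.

November 29, 2045

November 2045 begins on a Wednesday, so the first Wednesday is November 1.
November 2045 has 30 days. Adding weeks: 1, 8, 15, 22, 29 — the last one ≤ 30 is the 29th.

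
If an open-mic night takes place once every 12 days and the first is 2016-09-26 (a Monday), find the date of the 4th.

2016-11-01

The 4th occurrence is 3 intervals after the first: 3 × 12 = 36 days after 2016-09-26.
September has 30 days — 4 days to the end of September leaves 32.
October has 31 days (1 left).
1 day into November → 2016-11-01.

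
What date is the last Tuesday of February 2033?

February 22, 2033

The first Tuesday of February 2033 is February 1.
February 2033 has 28 days. Adding weeks: 1, 8, 15, 22 — the last one ≤ 28 is the 22nd.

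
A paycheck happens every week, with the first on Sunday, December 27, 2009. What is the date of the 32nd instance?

August 1, 2010

The 32nd occurrence is 31 intervals after the first: 31 × 7 = 217 days after December 27, 2009.
December has 31 days — 4 days to the end of December leaves 213.
January has 31 days (182 left).
February has 28 days (154 left).
March has 31 days (123 left).
April has 30 days (93 left).
May has 31 days (62 left).
June has 30 days (32 left).
July has 31 days (1 left).
1 day into August → August 1, 2010.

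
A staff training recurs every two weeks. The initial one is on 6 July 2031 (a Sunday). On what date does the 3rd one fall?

The 3rd occurrence is 2 intervals after the first: 2 × 14 = 28 days after 6 July 2031.
July has 31 days — 25 days to the end of July leaves 3.
3 days into August → 3 August 2031.

3 August 2031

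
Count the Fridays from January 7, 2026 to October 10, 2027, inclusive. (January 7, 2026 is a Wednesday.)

92

January 7, 2026 is a Wednesday; the first Friday on or after it is January 9, 2026 (2 days later).
From January 9, 2026 to October 10, 2027: 356 + 283 = 639 days (rest of 2026, to October 10, 2027 in 2027).
639 ÷ 7 = 91 full weeks with remainder 2, so 91 more Fridays after the first → 92.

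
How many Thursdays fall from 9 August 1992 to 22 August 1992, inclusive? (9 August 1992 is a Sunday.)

9 August 1992 is a Sunday; the first Thursday on or after it is 13 August 1992 (4 days later).
From 13 August 1992 to 22 August 1992 is 22 − 13 = 9 days.
9 ÷ 7 = 1 full weeks with remainder 2, so 1 more Thursdays after the first → 2.

2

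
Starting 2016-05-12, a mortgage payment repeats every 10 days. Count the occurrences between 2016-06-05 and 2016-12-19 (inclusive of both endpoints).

20

Occurrences land 10·i days after 2016-05-12 for i = 0, 1, 2, …
2016-06-05 is 24 days after the start; 24 ÷ 10 = 2 remainder 4; since the remainder is 4, round up to i = 3. First occurrence in the window: #4 on 2016-06-11 (3×10 = 30 days in).
2016-12-19 is 221 days after the start; 221 ÷ 10 = 22 remainder 1. Last occurrence in the window: #23 on 2016-12-18.
Occurrences #4 through #23: 20 in total.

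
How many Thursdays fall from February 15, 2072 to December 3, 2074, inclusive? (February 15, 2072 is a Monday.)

February 15, 2072 is a Monday; the first Thursday on or after it is February 18, 2072 (3 days later).
From February 18, 2072 to December 3, 2074: 317 + 365 + 337 = 1019 days (rest of 2072, 2073, to December 3, 2074 in 2074).
1019 ÷ 7 = 145 full weeks with remainder 4, so 145 more Thursdays after the first → 146.

146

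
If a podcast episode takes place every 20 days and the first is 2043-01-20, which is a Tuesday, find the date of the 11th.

2043-08-08

The 11th occurrence is 10 intervals after the first: 10 × 20 = 200 days after 2043-01-20.
January has 31 days — 11 days to the end of January leaves 189.
February has 28 days (161 left).
March has 31 days (130 left).
April has 30 days (100 left).
May has 31 days (69 left).
June has 30 days (39 left).
July has 31 days (8 left).
8 days into August → 2043-08-08.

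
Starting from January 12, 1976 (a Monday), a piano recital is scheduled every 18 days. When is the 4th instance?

March 6, 1976

The 4th occurrence is 3 intervals after the first: 3 × 18 = 54 days after January 12, 1976.
January has 31 days — 19 days to the end of January leaves 35.
February has 29 days (6 left).
6 days into March → March 6, 1976.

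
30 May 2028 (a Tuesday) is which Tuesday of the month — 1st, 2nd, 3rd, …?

5th

Day 30 falls in week ⌈30/7⌉ of the month.
Days 1–7 hold the 1st Tuesday, 8–14 the 2nd, 15–21 the 3rd, 22–28 the 4th, 29–31 the 5th.
30 is in the range for the 5th.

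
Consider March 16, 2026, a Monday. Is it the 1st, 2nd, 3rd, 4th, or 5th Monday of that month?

3rd

Day 16 falls in week ⌈16/7⌉ of the month.
Days 1–7 hold the 1st Monday, 8–14 the 2nd, 15–21 the 3rd, 22–28 the 4th, 29–31 the 5th.
16 is in the range for the 3rd.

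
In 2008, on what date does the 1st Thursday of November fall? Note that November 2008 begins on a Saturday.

November 2008 begins on a Saturday, so the first Thursday is November 6 (5 days later).

November 6, 2008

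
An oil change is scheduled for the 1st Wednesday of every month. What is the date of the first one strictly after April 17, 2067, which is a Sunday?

May 4, 2067

April 2067 starts on a Friday, so its 1st Wednesday is April 6, 2067 (5 days in).
That is not after April 17, 2067, so look at May 2067.
May 2067 starts on a Sunday, so its 1st Wednesday is May 4, 2067 (3 days in).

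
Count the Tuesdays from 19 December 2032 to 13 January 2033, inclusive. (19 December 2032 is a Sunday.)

4

19 December 2032 is a Sunday; the first Tuesday on or after it is 21 December 2032 (2 days later).
From 21 December 2032 to 13 January 2033: 10 + 13 = 23 days (rest of December, January).
23 ÷ 7 = 3 full weeks with remainder 2, so 3 more Tuesdays after the first → 4.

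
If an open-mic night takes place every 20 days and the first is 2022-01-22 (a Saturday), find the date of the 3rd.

2022-03-03

The 3rd occurrence is 2 intervals after the first: 2 × 20 = 40 days after 2022-01-22.
January has 31 days — 9 days to the end of January leaves 31.
February has 28 days (3 left).
3 days into March → 2022-03-03.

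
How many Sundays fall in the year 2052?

52

Jan 1, 2052 is a Monday; the first Sunday on or after it is Jan 7, 2052 (6 days later).
From Jan 7, 2052 to Dec 31, 2052: 24 + 29 + 31 + 30 + 31 + 30 + 31 + 31 + 30 + 31 + 30 + 31 = 359 days (rest of Jan, Feb, Mar, Apr, May, Jun, Jul, Aug, Sep, Oct, Nov, Dec).
359 ÷ 7 = 51 full weeks with remainder 2, so 51 more Sundays after the first → 52.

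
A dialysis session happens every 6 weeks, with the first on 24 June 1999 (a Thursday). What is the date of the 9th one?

The 9th occurrence is 8 intervals after the first: 8 × 42 = 336 days after 24 June 1999.
June has 30 days — 6 days to the end of June leaves 330.
July has 31 days (299 left).
August has 31 days (268 left).
September has 30 days (238 left).
October has 31 days (207 left).
November has 30 days (177 left).
December has 31 days (146 left).
January has 31 days (115 left).
February has 29 days (86 left).
March has 31 days (55 left).
April has 30 days (25 left).
25 days into May → 25 May 2000.

25 May 2000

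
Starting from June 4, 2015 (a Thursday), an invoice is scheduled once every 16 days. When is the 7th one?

The 7th occurrence is 6 intervals after the first: 6 × 16 = 96 days after June 4, 2015.
June has 30 days — 26 days to the end of June leaves 70.
July has 31 days (39 left).
August has 31 days (8 left).
8 days into September → September 8, 2015.

September 8, 2015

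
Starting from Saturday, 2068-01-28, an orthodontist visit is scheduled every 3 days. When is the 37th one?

The 37th occurrence is 36 intervals after the first: 36 × 3 = 108 days after 2068-01-28.
January has 31 days — 3 days to the end of January leaves 105.
February has 29 days (76 left).
March has 31 days (45 left).
April has 30 days (15 left).
15 days into May → 2068-05-15.

2068-05-15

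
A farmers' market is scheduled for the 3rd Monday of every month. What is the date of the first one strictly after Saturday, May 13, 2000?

May 2000 starts on a Monday; its first Monday is the 1st, so the 3rd Monday is the 15th — May 15, 2000.
May 15, 2000 is after May 13, 2000, so that is the next one.

May 15, 2000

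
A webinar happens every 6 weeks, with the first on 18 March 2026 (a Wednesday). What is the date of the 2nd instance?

The 2nd occurrence is 1 interval after the first: 1 × 42 = 42 days after 18 March 2026.
March has 31 days — 13 days to the end of March leaves 29.
29 days into April → 29 April 2026.

29 April 2026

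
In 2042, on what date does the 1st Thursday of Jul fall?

The first Thursday of Jul 2042 is Jul 3.

Jul 3, 2042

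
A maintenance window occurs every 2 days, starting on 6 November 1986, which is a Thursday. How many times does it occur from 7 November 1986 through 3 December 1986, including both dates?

Occurrences land 2·i days after 6 November 1986 for i = 0, 1, 2, …
7 November 1986 is 1 day after the start; 1 ÷ 2 = 0 remainder 1; since the remainder is 1, round up to i = 1. First occurrence in the window: #2 on 8 November 1986 (1×2 = 2 days in).
3 December 1986 is 27 days after the start; 27 ÷ 2 = 13 remainder 1. Last occurrence in the window: #14 on 2 December 1986.
Occurrences #2 through #14: 13 in total.

13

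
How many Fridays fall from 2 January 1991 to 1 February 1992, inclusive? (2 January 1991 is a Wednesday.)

2 January 1991 is a Wednesday; the first Friday on or after it is 4 January 1991 (2 days later).
From 4 January 1991 to 1 February 1992: 361 + 32 = 393 days (rest of 1991, to 1 February 1992 in 1992).
393 ÷ 7 = 56 full weeks with remainder 1, so 56 more Fridays after the first → 57.

57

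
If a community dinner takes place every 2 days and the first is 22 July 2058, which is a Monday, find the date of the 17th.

The 17th occurrence is 16 intervals after the first: 16 × 2 = 32 days after 22 July 2058.
July has 31 days — 9 days to the end of July leaves 23.
23 days into August → 23 August 2058.

23 August 2058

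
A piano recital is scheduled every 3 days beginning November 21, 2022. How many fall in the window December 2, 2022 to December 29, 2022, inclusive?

Occurrences land 3·i days after November 21, 2022 for i = 0, 1, 2, …
December 2, 2022 is 11 days after the start; 11 ÷ 3 = 3 remainder 2; since the remainder is 2, round up to i = 4. First occurrence in the window: #5 on December 3, 2022 (4×3 = 12 days in).
December 29, 2022 is 38 days after the start; 38 ÷ 3 = 12 remainder 2. Last occurrence in the window: #13 on December 27, 2022.
Occurrences #5 through #13: 9 in total.

9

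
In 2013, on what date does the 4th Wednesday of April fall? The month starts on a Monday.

April 2013 begins on a Monday, so the first Wednesday is April 3 (2 days later).
The 4th Wednesday is 3 weeks later: 3 + 21 = 24.

April 24, 2013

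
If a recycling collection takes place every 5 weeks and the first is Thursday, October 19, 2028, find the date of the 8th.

The 8th occurrence is 7 intervals after the first: 7 × 35 = 245 days after October 19, 2028.
October has 31 days — 12 days to the end of October leaves 233.
November has 30 days (203 left).
December has 31 days (172 left).
January has 31 days (141 left).
February has 28 days (113 left).
March has 31 days (82 left).
April has 30 days (52 left).
May has 31 days (21 left).
21 days into June → June 21, 2029.

June 21, 2029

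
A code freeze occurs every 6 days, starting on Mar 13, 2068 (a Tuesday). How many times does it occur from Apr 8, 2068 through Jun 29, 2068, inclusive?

14

Occurrences land 6·i days after Mar 13, 2068 for i = 0, 1, 2, …
Apr 8, 2068 is 26 days after the start; 26 ÷ 6 = 4 remainder 2; since the remainder is 2, round up to i = 5. First occurrence in the window: #6 on Apr 12, 2068 (5×6 = 30 days in).
Jun 29, 2068 is 108 days after the start; 108 ÷ 6 = 18 remainder 0. Last occurrence in the window: #19 on Jun 29, 2068.
Occurrences #6 through #19: 14 in total.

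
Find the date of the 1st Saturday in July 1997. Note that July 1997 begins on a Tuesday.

July 1997 begins on a Tuesday, so the first Saturday is July 5 (4 days later).

July 5, 1997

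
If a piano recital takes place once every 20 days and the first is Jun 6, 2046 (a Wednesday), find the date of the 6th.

The 6th occurrence is 5 intervals after the first: 5 × 20 = 100 days after Jun 6, 2046.
Jun has 30 days — 24 days to the end of Jun leaves 76.
Jul has 31 days (45 left).
Aug has 31 days (14 left).
14 days into Sep → Sep 14, 2046.

Sep 14, 2046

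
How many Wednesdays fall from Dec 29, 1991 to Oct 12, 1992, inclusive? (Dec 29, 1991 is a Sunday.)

41

Dec 29, 1991 is a Sunday; the first Wednesday on or after it is Jan 1, 1992 (3 days later).
From Jan 1, 1992 to Oct 12, 1992: 30 + 29 + 31 + 30 + 31 + 30 + 31 + 31 + 30 + 12 = 285 days (rest of Jan, Feb, Mar, Apr, May, Jun, Jul, Aug, Sep, Oct).
285 ÷ 7 = 40 full weeks with remainder 5, so 40 more Wednesdays after the first → 41.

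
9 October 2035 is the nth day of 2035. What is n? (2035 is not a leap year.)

282

Days in months before October: 31 + 28 + 31 + 30 + 31 + 30 + 31 + 31 + 30 = 273.
Plus 9 days into October → day 282.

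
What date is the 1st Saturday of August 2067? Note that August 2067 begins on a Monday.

2067-08-06

August 2067 begins on a Monday, so the first Saturday is August 6 (5 days later).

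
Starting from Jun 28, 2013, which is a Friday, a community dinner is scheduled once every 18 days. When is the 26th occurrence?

Sep 21, 2014

The 26th occurrence is 25 intervals after the first: 25 × 18 = 450 days after Jun 28, 2013.
Jun has 30 days — 2 days to the end of Jun leaves 448.
From end of Jun to end of 2013 is 184 days (264 left).
Jan has 31 days (233 left).
Feb has 28 days (205 left).
Mar has 31 days (174 left).
Apr has 30 days (144 left).
May has 31 days (113 left).
Jun has 30 days (83 left).
Jul has 31 days (52 left).
Aug has 31 days (21 left).
21 days into Sep → Sep 21, 2014.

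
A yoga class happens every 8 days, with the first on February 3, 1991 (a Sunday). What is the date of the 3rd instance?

February 19, 1991

The 3rd occurrence is 2 intervals after the first: 2 × 8 = 16 days after February 3, 1991.
16 days later is February 19, 1991.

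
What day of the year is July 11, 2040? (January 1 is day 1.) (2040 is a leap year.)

193

Days in months before July: 31 + 29 + 31 + 30 + 31 + 30 = 182.
Plus 11 days into July → day 193.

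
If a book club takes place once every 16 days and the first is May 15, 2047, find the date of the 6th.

August 3, 2047

The 6th occurrence is 5 intervals after the first: 5 × 16 = 80 days after May 15, 2047.
May has 31 days — 16 days to the end of May leaves 64.
June has 30 days (34 left).
July has 31 days (3 left).
3 days into August → August 3, 2047.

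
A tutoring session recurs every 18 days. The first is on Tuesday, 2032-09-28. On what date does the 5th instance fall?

The 5th occurrence is 4 intervals after the first: 4 × 18 = 72 days after 2032-09-28.
September has 30 days — 2 days to the end of September leaves 70.
October has 31 days (39 left).
November has 30 days (9 left).
9 days into December → 2032-12-09.

2032-12-09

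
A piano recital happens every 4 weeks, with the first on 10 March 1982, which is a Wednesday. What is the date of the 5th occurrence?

30 June 1982

The 5th occurrence is 4 intervals after the first: 4 × 28 = 112 days after 10 March 1982.
March has 31 days — 21 days to the end of March leaves 91.
April has 30 days (61 left).
May has 31 days (30 left).
30 days into June → 30 June 1982.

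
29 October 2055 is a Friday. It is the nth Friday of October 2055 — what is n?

5th

Day 29 falls in week ⌈29/7⌉ of the month.
Days 1–7 hold the 1st Friday, 8–14 the 2nd, 15–21 the 3rd, 22–28 the 4th, 29–31 the 5th.
29 is in the range for the 5th.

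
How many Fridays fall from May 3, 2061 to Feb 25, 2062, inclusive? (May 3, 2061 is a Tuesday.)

May 3, 2061 is a Tuesday; the first Friday on or after it is May 6, 2061 (3 days later).
From May 6, 2061 to Feb 25, 2062: 25 + 30 + 31 + 31 + 30 + 31 + 30 + 31 + 31 + 25 = 295 days (rest of May, Jun, Jul, Aug, Sep, Oct, Nov, Dec, Jan, Feb).
295 ÷ 7 = 42 full weeks with remainder 1, so 42 more Fridays after the first → 43.

43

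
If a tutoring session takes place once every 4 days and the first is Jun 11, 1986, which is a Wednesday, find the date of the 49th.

The 49th occurrence is 48 intervals after the first: 48 × 4 = 192 days after Jun 11, 1986.
Jun has 30 days — 19 days to the end of Jun leaves 173.
Jul has 31 days (142 left).
Aug has 31 days (111 left).
Sep has 30 days (81 left).
Oct has 31 days (50 left).
Nov has 30 days (20 left).
20 days into Dec → Dec 20, 1986.

Dec 20, 1986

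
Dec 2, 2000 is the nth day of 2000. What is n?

337

Days in months before Dec: 31 + 29 + 31 + 30 + 31 + 30 + 31 + 31 + 30 + 31 + 30 = 335.
Plus 2 days into Dec → day 337.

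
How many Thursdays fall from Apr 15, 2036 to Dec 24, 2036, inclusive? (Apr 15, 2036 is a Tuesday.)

Apr 15, 2036 is a Tuesday; the first Thursday on or after it is Apr 17, 2036 (2 days later).
From Apr 17, 2036 to Dec 24, 2036: 13 + 31 + 30 + 31 + 31 + 30 + 31 + 30 + 24 = 251 days (rest of Apr, May, Jun, Jul, Aug, Sep, Oct, Nov, Dec).
251 ÷ 7 = 35 full weeks with remainder 6, so 35 more Thursdays after the first → 36.

36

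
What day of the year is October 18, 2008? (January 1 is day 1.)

Days in months before October: 31 + 29 + 31 + 30 + 31 + 30 + 31 + 31 + 30 = 274.
Plus 18 days into October → day 292.

292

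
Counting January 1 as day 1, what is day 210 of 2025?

January has 31 days (210 − 31 = 179 remain).
February has 28 days (179 − 28 = 151 remain).
March has 31 days (151 − 31 = 120 remain).
April has 30 days (120 − 30 = 90 remain).
May has 31 days (90 − 31 = 59 remain).
June has 30 days (59 − 30 = 29 remain).
29 into July → July 29.

July 29, 2025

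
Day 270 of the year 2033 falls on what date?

27 September 2033

January has 31 days (270 − 31 = 239 remain).
February has 28 days (239 − 28 = 211 remain).
March has 31 days (211 − 31 = 180 remain).
April has 30 days (180 − 30 = 150 remain).
May has 31 days (150 − 31 = 119 remain).
June has 30 days (119 − 30 = 89 remain).
July has 31 days (89 − 31 = 58 remain).
August has 31 days (58 − 31 = 27 remain).
27 into September → September 27.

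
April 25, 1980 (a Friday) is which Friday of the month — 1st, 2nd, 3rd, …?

4th

Day 25 falls in week ⌈25/7⌉ of the month.
Days 1–7 hold the 1st Friday, 8–14 the 2nd, 15–21 the 3rd, 22–28 the 4th, 29–31 the 5th.
25 is in the range for the 4th.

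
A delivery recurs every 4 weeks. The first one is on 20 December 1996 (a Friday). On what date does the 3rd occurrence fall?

14 February 1997

The 3rd occurrence is 2 intervals after the first: 2 × 28 = 56 days after 20 December 1996.
December has 31 days — 11 days to the end of December leaves 45.
January has 31 days (14 left).
14 days into February → 14 February 1997.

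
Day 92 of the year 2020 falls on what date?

Apr 1, 2020

Jan has 31 days (92 − 31 = 61 remain).
Feb has 29 days (61 − 29 = 32 remain).
Mar has 31 days (32 − 31 = 1 remain).
1 into Apr → Apr 1.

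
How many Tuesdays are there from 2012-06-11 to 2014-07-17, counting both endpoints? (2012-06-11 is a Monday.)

110

2012-06-11 is a Monday; the first Tuesday on or after it is 2012-06-12 (1 day later).
From 2012-06-12 to 2014-07-17: 202 + 365 + 198 = 765 days (rest of 2012, 2013, to 2014-07-17 in 2014).
765 ÷ 7 = 109 full weeks with remainder 2, so 109 more Tuesdays after the first → 110.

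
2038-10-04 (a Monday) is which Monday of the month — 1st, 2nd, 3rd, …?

Day 4 falls in week ⌈4/7⌉ of the month.
Days 1–7 hold the 1st Monday, 8–14 the 2nd, 15–21 the 3rd, 22–28 the 4th, 29–31 the 5th.
4 is in the range for the 1st.

1st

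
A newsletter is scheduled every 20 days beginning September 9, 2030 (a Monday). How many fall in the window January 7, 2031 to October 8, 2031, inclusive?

14

Occurrences land 20·i days after September 9, 2030 for i = 0, 1, 2, …
January 7, 2031 is 120 days after the start; 120 ÷ 20 = 6 remainder 0. First occurrence in the window: #7 on January 7, 2031 (6×20 = 120 days in).
October 8, 2031 is 394 days after the start; 394 ÷ 20 = 19 remainder 14. Last occurrence in the window: #20 on September 24, 2031.
Occurrences #7 through #20: 14 in total.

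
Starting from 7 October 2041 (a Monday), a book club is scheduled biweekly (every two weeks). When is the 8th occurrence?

13 January 2042

The 8th occurrence is 7 intervals after the first: 7 × 14 = 98 days after 7 October 2041.
October has 31 days — 24 days to the end of October leaves 74.
November has 30 days (44 left).
December has 31 days (13 left).
13 days into January → 13 January 2042.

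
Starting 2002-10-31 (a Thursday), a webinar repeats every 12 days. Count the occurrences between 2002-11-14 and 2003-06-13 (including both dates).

17

Occurrences land 12·i days after 2002-10-31 for i = 0, 1, 2, …
2002-11-14 is 14 days after the start; 14 ÷ 12 = 1 remainder 2; since the remainder is 2, round up to i = 2. First occurrence in the window: #3 on 2002-11-24 (2×12 = 24 days in).
2003-06-13 is 225 days after the start; 225 ÷ 12 = 18 remainder 9. Last occurrence in the window: #19 on 2003-06-04.
Occurrences #3 through #19: 17 in total.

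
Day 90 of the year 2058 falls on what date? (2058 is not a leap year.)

31 March 2058

January has 31 days (90 − 31 = 59 remain).
February has 28 days (59 − 28 = 31 remain).
31 into March → March 31.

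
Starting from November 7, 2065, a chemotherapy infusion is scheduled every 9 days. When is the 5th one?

December 13, 2065

The 5th occurrence is 4 intervals after the first: 4 × 9 = 36 days after November 7, 2065.
November has 30 days — 23 days to the end of November leaves 13.
13 days into December → December 13, 2065.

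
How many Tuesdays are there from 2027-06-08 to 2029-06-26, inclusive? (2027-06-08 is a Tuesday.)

2027-06-08 is a Tuesday; the first Tuesday on or after it is 2027-06-08.
From 2027-06-08 to 2029-06-26: 206 + 366 + 177 = 749 days (rest of 2027, 2028, to 2029-06-26 in 2029).
749 ÷ 7 = 107 full weeks with remainder 0, so 107 more Tuesdays after the first → 108.

108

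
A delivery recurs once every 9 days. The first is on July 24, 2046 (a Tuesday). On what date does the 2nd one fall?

August 2, 2046

The 2nd occurrence is 1 interval after the first: 1 × 9 = 9 days after July 24, 2046.
July has 31 days — 7 days to the end of July leaves 2.
2 days into August → August 2, 2046.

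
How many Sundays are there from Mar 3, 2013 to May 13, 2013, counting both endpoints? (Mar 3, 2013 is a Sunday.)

Mar 3, 2013 is a Sunday; the first Sunday on or after it is Mar 3, 2013.
From Mar 3, 2013 to May 13, 2013: 28 + 30 + 13 = 71 days (rest of Mar, Apr, May).
71 ÷ 7 = 10 full weeks with remainder 1, so 10 more Sundays after the first → 11.

11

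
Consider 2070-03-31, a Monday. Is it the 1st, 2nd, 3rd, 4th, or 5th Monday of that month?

5th

Day 31 falls in week ⌈31/7⌉ of the month.
Days 1–7 hold the 1st Monday, 8–14 the 2nd, 15–21 the 3rd, 22–28 the 4th, 29–31 the 5th.
31 is in the range for the 5th.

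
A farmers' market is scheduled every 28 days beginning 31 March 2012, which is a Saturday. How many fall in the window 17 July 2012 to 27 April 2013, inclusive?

11

Occurrences land 28·i days after 31 March 2012 for i = 0, 1, 2, …
17 July 2012 is 108 days after the start; 108 ÷ 28 = 3 remainder 24; since the remainder is 24, round up to i = 4. First occurrence in the window: #5 on 21 July 2012 (4×28 = 112 days in).
27 April 2013 is 392 days after the start; 392 ÷ 28 = 14 remainder 0. Last occurrence in the window: #15 on 27 April 2013.
Occurrences #5 through #15: 11 in total.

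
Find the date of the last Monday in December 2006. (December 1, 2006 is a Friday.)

December 2006 begins on a Friday, so the first Monday is December 4 (3 days later).
December 2006 has 31 days. Adding weeks: 4, 11, 18, 25 — the last one ≤ 31 is the 25th.

25 December 2006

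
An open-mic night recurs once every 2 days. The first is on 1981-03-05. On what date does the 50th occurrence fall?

1981-06-11

The 50th occurrence is 49 intervals after the first: 49 × 2 = 98 days after 1981-03-05.
March has 31 days — 26 days to the end of March leaves 72.
April has 30 days (42 left).
May has 31 days (11 left).
11 days into June → 1981-06-11.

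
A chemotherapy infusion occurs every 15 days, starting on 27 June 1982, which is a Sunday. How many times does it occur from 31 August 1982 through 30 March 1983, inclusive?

14

Occurrences land 15·i days after 27 June 1982 for i = 0, 1, 2, …
31 August 1982 is 65 days after the start; 65 ÷ 15 = 4 remainder 5; since the remainder is 5, round up to i = 5. First occurrence in the window: #6 on 10 September 1982 (5×15 = 75 days in).
30 March 1983 is 276 days after the start; 276 ÷ 15 = 18 remainder 6. Last occurrence in the window: #19 on 24 March 1983.
Occurrences #6 through #19: 14 in total.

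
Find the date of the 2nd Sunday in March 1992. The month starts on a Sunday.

1992-03-08

March 1992 begins on a Sunday, so the first Sunday is March 1.
The 2nd Sunday is 1 weeks later: 1 + 7 = 8.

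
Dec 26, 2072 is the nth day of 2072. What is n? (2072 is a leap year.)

361

Days in months before Dec: 31 + 29 + 31 + 30 + 31 + 30 + 31 + 31 + 30 + 31 + 30 = 335.
Plus 26 days into Dec → day 361.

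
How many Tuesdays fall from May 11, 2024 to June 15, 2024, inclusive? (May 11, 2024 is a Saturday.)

May 11, 2024 is a Saturday; the first Tuesday on or after it is May 14, 2024 (3 days later).
From May 14, 2024 to June 15, 2024: 17 + 15 = 32 days (rest of May, June).
32 ÷ 7 = 4 full weeks with remainder 4, so 4 more Tuesdays after the first → 5.

5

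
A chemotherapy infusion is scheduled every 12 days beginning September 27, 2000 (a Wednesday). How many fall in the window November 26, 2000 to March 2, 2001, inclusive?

9

Occurrences land 12·i days after September 27, 2000 for i = 0, 1, 2, …
November 26, 2000 is 60 days after the start; 60 ÷ 12 = 5 remainder 0. First occurrence in the window: #6 on November 26, 2000 (5×12 = 60 days in).
March 2, 2001 is 156 days after the start; 156 ÷ 12 = 13 remainder 0. Last occurrence in the window: #14 on March 2, 2001.
Occurrences #6 through #14: 9 in total.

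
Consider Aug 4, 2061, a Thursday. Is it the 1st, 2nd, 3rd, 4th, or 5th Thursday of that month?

1st

Day 4 falls in week ⌈4/7⌉ of the month.
Days 1–7 hold the 1st Thursday, 8–14 the 2nd, 15–21 the 3rd, 22–28 the 4th, 29–31 the 5th.
4 is in the range for the 1st.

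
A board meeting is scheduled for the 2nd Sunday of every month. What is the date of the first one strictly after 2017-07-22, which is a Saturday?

2017-08-13

July 2017 starts on a Saturday; its first Sunday is the 2nd, so the 2nd Sunday is the 9th — 2017-07-09.
That is not after 2017-07-22, so look at August 2017.
August 2017 starts on a Tuesday; its first Sunday is the 6th, so the 2nd Sunday is the 13th — 2017-08-13.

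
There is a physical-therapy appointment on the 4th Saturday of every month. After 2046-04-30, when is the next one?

April 2046 starts on a Sunday; its first Saturday is the 7th, so the 4th Saturday is the 28th — 2046-04-28.
That is not after 2046-04-30, so look at May 2046.
May 2046 starts on a Tuesday; its first Saturday is the 5th, so the 4th Saturday is the 26th — 2046-05-26.

2046-05-26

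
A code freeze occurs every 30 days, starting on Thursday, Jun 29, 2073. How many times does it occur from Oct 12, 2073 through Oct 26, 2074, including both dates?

Occurrences land 30·i days after Jun 29, 2073 for i = 0, 1, 2, …
Oct 12, 2073 is 105 days after the start; 105 ÷ 30 = 3 remainder 15; since the remainder is 15, round up to i = 4. First occurrence in the window: #5 on Oct 27, 2073 (4×30 = 120 days in).
Oct 26, 2074 is 484 days after the start; 484 ÷ 30 = 16 remainder 4. Last occurrence in the window: #17 on Oct 22, 2074.
Occurrences #5 through #17: 13 in total.

13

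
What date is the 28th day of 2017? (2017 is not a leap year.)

28 into January → January 28.

2017-01-28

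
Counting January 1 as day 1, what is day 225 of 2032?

January has 31 days (225 − 31 = 194 remain).
February has 29 days (194 − 29 = 165 remain).
March has 31 days (165 − 31 = 134 remain).
April has 30 days (134 − 30 = 104 remain).
May has 31 days (104 − 31 = 73 remain).
June has 30 days (73 − 30 = 43 remain).
July has 31 days (43 − 31 = 12 remain).
12 into August → August 12.

12 August 2032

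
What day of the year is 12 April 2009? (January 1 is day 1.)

Days in months before April: 31 + 28 + 31 = 90.
Plus 12 days into April → day 102.

102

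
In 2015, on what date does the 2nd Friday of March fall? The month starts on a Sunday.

13 March 2015

March 2015 begins on a Sunday, so the first Friday is March 6 (5 days later).
The 2nd Friday is 1 weeks later: 6 + 7 = 13.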